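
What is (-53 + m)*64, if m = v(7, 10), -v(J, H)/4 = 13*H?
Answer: -36672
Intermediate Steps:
v(J, H) = -52*H
m = -520 (m = -52*10 = -520)
(-53 + m)*64 = (-53 - 520)*64 = -573*64 = -36672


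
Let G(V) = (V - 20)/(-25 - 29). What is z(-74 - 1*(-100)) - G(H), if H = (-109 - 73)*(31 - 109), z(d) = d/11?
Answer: 78670/297 ≈ 264.88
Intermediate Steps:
z(d) = d/11 (z(d) = d*(1/11) = d/11)
H = 14196 (H = -182*(-78) = 14196)
G(V) = 10/27 - V/54 (G(V) = (-20 + V)/(-54) = (-20 + V)*(-1/54) = 10/27 - V/54)
z(-74 - 1*(-100)) - G(H) = (-74 - 1*(-100))/11 - (10/27 - 1/54*14196) = (-74 + 100)/11 - (10/27 - 2366/9) = (1/11)*26 - 1*(-7088/27) = 26/11 + 7088/27 = 78670/297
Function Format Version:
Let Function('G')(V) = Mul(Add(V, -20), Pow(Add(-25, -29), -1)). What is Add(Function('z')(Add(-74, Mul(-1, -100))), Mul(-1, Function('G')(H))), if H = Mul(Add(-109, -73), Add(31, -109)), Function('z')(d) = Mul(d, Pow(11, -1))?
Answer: Rational(78670, 297) ≈ 264.88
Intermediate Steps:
Function('z')(d) = Mul(Rational(1, 11), d) (Function('z')(d) = Mul(d, Rational(1, 11)) = Mul(Rational(1, 11), d))
H = 14196 (H = Mul(-182, -78) = 14196)
Function('G')(V) = Add(Rational(10, 27), Mul(Rational(-1, 54), V)) (Function('G')(V) = Mul(Add(-20, V), Pow(-54, -1)) = Mul(Add(-20, V), Rational(-1, 54)) = Add(Rational(10, 27), Mul(Rational(-1, 54), V)))
Add(Function('z')(Add(-74, Mul(-1, -100))), Mul(-1, Function('G')(H))) = Add(Mul(Rational(1, 11), Add(-74, Mul(-1, -100))), Mul(-1, Add(Rational(10, 27), Mul(Rational(-1, 54), 14196)))) = Add(Mul(Rational(1, 11), Add(-74, 100)), Mul(-1, Add(Rational(10, 27), Rational(-2366, 9)))) = Add(Mul(Rational(1, 11), 26), Mul(-1, Rational(-7088, 27))) = Add(Rational(26, 11), Rational(7088, 27)) = Rational(78670, 297)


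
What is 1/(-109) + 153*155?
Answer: 2584934/109 ≈ 23715.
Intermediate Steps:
1/(-109) + 153*155 = -1/109 + 23715 = 2584934/109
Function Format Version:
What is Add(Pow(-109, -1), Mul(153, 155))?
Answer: Rational(2584934, 109) ≈ 23715.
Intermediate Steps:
Add(Pow(-109, -1), Mul(153, 155)) = Add(Rational(-1, 109), 23715) = Rational(2584934, 109)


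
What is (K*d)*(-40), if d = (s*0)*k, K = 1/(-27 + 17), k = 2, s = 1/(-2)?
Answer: 0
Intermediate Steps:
s = -1/2 ≈ -0.50000
K = -1/10 (K = 1/(-10) = -1/10 ≈ -0.10000)
d = 0 (d = -1/2*0*2 = 0*2 = 0)
(K*d)*(-40) = -1/10*0*(-40) = 0*(-40) = 0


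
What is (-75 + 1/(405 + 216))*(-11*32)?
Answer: 16394048/621 ≈ 26399.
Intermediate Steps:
(-75 + 1/(405 + 216))*(-11*32) = (-75 + 1/621)*(-352) = -46574/621*(-352) = 16394048/621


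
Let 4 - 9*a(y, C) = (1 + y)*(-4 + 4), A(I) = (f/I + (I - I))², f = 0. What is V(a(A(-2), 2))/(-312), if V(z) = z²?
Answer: -2/3159 ≈ -0.00063311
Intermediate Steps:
A(I) = 0 (A(I) = (0/I + (I - I))² = (0 + 0)² = 0² = 0)
a(y, C) = 4/9 (a(y, C) = 4/9 - (1 + y)*(-4 + 4)/9 = 4/9 - (1 + y)*0/9 = 4/9 - ⅑*0 = 4/9 + 0 = 4/9)
V(a(A(-2), 2))/(-312) = (4/9)²/(-312) = (16/81)*(-1/312) = -2/3159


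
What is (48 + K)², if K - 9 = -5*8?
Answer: 289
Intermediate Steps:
K = -31 (K = 9 - 5*8 = 9 - 40 = -31)
(48 + K)² = (48 - 31)² = 17² = 289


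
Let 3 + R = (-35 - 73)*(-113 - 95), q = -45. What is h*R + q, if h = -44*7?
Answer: -6918033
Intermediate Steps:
R = 22461 (R = -3 + (-35 - 73)*(-113 - 95) = -3 - 108*(-208) = -3 + 22464 = 22461)
h = -308
h*R + q = -308*22461 - 45 = -6917988 - 45 = -6918033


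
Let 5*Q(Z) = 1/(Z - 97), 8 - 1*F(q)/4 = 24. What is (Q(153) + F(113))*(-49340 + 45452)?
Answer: 8708634/35 ≈ 2.4882e+5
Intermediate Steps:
F(q) = -64 (F(q) = 32 - 4*24 = 32 - 96 = -64)
Q(Z) = 1/(5*(-97 + Z)) (Q(Z) = 1/(5*(Z - 97)) = 1/(5*(-97 + Z)))
(Q(153) + F(113))*(-49340 + 45452) = (1/(5*(-97 + 153)) - 64)*(-49340 + 45452) = ((1/5)/56 - 64)*(-3888) = ((1/5)*(1/56) - 64)*(-3888) = (1/280 - 64)*(-3888) = -17919/280*(-3888) = 8708634/35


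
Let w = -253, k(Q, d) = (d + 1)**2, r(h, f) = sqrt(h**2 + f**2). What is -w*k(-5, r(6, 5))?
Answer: 15686 + 506*sqrt(61) ≈ 19638.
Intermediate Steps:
r(h, f) = sqrt(f**2 + h**2)
k(Q, d) = (1 + d)**2
-w*k(-5, r(6, 5)) = -(-253)*(1 + sqrt(5**2 + 6**2))**2 = -(-253)*(1 + sqrt(25 + 36))**2 = -(-253)*(1 + sqrt(61))**2 = 253*(1 + sqrt(61))**2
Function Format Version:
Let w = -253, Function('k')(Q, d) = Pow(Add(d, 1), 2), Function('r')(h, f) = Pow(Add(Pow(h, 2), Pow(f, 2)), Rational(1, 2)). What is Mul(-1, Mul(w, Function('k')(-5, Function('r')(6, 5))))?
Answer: Add(15686, Mul(506, Pow(61, Rational(1, 2)))) ≈ 19638.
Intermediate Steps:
Function('r')(h, f) = Pow(Add(Pow(f, 2), Pow(h, 2)), Rational(1, 2))
Function('k')(Q, d) = Pow(Add(1, d), 2)
Mul(-1, Mul(w, Function('k')(-5, Function('r')(6, 5)))) = Mul(-1, Mul(-253, Pow(Add(1, Pow(Add(Pow(5, 2), Pow(6, 2)), Rational(1, 2))), 2))) = Mul(-1, Mul(-253, Pow(Add(1, Pow(Add(25, 36), Rational(1, 2))), 2))) = Mul(-1, Mul(-253, Pow(Add(1, Pow(61, Rational(1, 2))), 2))) = Mul(253, Pow(Add(1, Pow(61, Rational(1, 2))), 2))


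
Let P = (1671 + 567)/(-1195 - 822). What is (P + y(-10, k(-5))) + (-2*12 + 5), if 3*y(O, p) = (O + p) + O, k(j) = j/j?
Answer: -160006/6051 ≈ -26.443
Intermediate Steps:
k(j) = 1
y(O, p) = p/3 + 2*O/3 (y(O, p) = ((O + p) + O)/3 = (p + 2*O)/3 = p/3 + 2*O/3)
P = -2238/2017 (P = 2238/(-2017) = 2238*(-1/2017) = -2238/2017 ≈ -1.1096)
(P + y(-10, k(-5))) + (-2*12 + 5) = (-2238/2017 + ((⅓)*1 + (⅔)*(-10))) + (-2*12 + 5) = (-2238/2017 + (⅓ - 20/3)) + (-24 + 5) = (-2238/2017 - 19/3) - 19 = -45037/6051 - 19 = -160006/6051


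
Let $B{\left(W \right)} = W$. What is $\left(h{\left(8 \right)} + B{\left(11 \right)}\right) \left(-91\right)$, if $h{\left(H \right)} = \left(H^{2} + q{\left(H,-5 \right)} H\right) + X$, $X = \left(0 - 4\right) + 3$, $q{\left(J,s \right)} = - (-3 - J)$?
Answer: $-14742$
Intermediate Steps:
$q{\left(J,s \right)} = 3 + J$
$X = -1$ ($X = -4 + 3 = -1$)
$h{\left(H \right)} = -1 + H^{2} + H \left(3 + H\right)$ ($h{\left(H \right)} = \left(H^{2} + \left(3 + H\right) H\right) - 1 = \left(H^{2} + H \left(3 + H\right)\right) - 1 = -1 + H^{2} + H \left(3 + H\right)$)
$\left(h{\left(8 \right)} + B{\left(11 \right)}\right) \left(-91\right) = \left(\left(-1 + 8^{2} + 8 \left(3 + 8\right)\right) + 11\right) \left(-91\right) = \left(\left(-1 + 64 + 8 \cdot 11\right) + 11\right) \left(-91\right) = \left(\left(-1 + 64 + 88\right) + 11\right) \left(-91\right) = \left(151 + 11\right) \left(-91\right) = 162 \left(-91\right) = -14742$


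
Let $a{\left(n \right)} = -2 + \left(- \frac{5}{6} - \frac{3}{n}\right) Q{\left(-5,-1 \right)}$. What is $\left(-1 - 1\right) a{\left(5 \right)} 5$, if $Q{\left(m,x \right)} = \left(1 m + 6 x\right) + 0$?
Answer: $- \frac{413}{3} \approx -137.67$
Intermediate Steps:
$Q{\left(m,x \right)} = m + 6 x$ ($Q{\left(m,x \right)} = \left(m + 6 x\right) + 0 = m + 6 x$)
$a{\left(n \right)} = \frac{43}{6} + \frac{33}{n}$ ($a{\left(n \right)} = -2 + \left(- \frac{5}{6} - \frac{3}{n}\right) \left(-5 + 6 \left(-1\right)\right) = -2 + \left(\left(-5\right) \frac{1}{6} - \frac{3}{n}\right) \left(-5 - 6\right) = -2 + \left(- \frac{5}{6} - \frac{3}{n}\right) \left(-11\right) = -2 + \left(\frac{55}{6} + \frac{33}{n}\right) = \frac{43}{6} + \frac{33}{n}$)
$\left(-1 - 1\right) a{\left(5 \right)} 5 = \left(-1 - 1\right) \left(\frac{43}{6} + \frac{33}{5}\right) 5 = \left(-1 - 1\right) \left(\frac{43}{6} + 33 \cdot \frac{1}{5}\right) 5 = - 2 \left(\frac{43}{6} + \frac{33}{5}\right) 5 = \left(-2\right) \frac{413}{30} \cdot 5 = \left(- \frac{413}{15}\right) 5 = - \frac{413}{3}$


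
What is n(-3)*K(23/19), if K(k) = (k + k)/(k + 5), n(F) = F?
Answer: -69/59 ≈ -1.1695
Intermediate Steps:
K(k) = 2*k/(5 + k) (K(k) = (2*k)/(5 + k) = 2*k/(5 + k))
n(-3)*K(23/19) = -6*23/19/(5 + 23/19) = -6*23*(1/19)/(5 + 23*(1/19)) = -6*23/(19*(5 + 23/19)) = -6*23/(19*118/19) = -6*23*19/(19*118) = -3*23/59 = -69/59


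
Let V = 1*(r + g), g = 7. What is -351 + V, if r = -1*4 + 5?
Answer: -343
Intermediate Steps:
r = 1 (r = -4 + 5 = 1)
V = 8 (V = 1*(1 + 7) = 1*8 = 8)
-351 + V = -351 + 8 = -343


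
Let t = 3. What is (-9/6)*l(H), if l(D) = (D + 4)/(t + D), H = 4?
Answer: -12/7 ≈ -1.7143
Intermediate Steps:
l(D) = (4 + D)/(3 + D) (l(D) = (D + 4)/(3 + D) = (4 + D)/(3 + D))
(-9/6)*l(H) = (-9/6)*((4 + 4)/(3 + 4)) = ((⅙)*(-9))*(8/7) = -3*8/14 = -3/2*8/7 = -12/7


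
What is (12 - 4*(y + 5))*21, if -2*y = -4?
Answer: -336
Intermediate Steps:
y = 2 (y = -½*(-4) = 2)
(12 - 4*(y + 5))*21 = (12 - 4*(2 + 5))*21 = (12 - 4*7)*21 = (12 - 28)*21 = -16*21 = -336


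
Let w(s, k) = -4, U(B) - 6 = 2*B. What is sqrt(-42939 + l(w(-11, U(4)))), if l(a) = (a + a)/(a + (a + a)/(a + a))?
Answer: I*sqrt(386427)/3 ≈ 207.21*I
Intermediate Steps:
U(B) = 6 + 2*B
l(a) = 2*a/(1 + a) (l(a) = (2*a)/(a + (2*a)/((2*a))) = (2*a)/(a + (2*a)*(1/(2*a))) = (2*a)/(a + 1) = (2*a)/(1 + a) = 2*a/(1 + a))
sqrt(-42939 + l(w(-11, U(4)))) = sqrt(-42939 + 2*(-4)/(1 - 4)) = sqrt(-42939 + 2*(-4)/(-3)) = sqrt(-42939 + 2*(-4)*(-1/3)) = sqrt(-42939 + 8/3) = sqrt(-128809/3) = I*sqrt(386427)/3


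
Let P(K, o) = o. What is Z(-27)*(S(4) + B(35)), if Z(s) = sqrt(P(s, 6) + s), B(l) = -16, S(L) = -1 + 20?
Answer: 3*I*sqrt(21) ≈ 13.748*I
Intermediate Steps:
S(L) = 19
Z(s) = sqrt(6 + s)
Z(-27)*(S(4) + B(35)) = sqrt(6 - 27)*(19 - 16) = sqrt(-21)*3 = (I*sqrt(21))*3 = 3*I*sqrt(21)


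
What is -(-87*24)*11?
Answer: 22968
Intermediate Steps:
-(-87*24)*11 = -(-2088)*11 = -1*(-22968) = 22968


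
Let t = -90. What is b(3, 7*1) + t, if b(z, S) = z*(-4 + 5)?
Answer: -87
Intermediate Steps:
b(z, S) = z (b(z, S) = z*1 = z)
b(3, 7*1) + t = 3 - 90 = -87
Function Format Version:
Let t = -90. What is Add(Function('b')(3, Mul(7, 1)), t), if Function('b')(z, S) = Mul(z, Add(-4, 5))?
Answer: -87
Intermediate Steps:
Function('b')(z, S) = z (Function('b')(z, S) = Mul(z, 1) = z)
Add(Function('b')(3, Mul(7, 1)), t) = Add(3, -90) = -87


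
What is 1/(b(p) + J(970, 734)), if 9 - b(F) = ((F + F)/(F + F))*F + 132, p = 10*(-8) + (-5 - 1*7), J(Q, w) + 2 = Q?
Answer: 1/937 ≈ 0.0010672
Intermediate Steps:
J(Q, w) = -2 + Q
p = -92 (p = -80 + (-5 - 7) = -80 - 12 = -92)
b(F) = -123 - F (b(F) = 9 - (((F + F)/(F + F))*F + 132) = 9 - (((2*F)/((2*F)))*F + 132) = 9 - (((2*F)*(1/(2*F)))*F + 132) = 9 - (1*F + 132) = 9 - (F + 132) = 9 - (132 + F) = 9 + (-132 - F) = -123 - F)
1/(b(p) + J(970, 734)) = 1/((-123 - 1*(-92)) + (-2 + 970)) = 1/((-123 + 92) + 968) = 1/(-31 + 968) = 1/937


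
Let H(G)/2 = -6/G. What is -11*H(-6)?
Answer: -22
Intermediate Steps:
H(G) = -12/G (H(G) = 2*(-6/G) = -12/G)
-11*H(-6) = -(-132)/(-6) = -(-132)*(-1)/6 = -11*2 = -22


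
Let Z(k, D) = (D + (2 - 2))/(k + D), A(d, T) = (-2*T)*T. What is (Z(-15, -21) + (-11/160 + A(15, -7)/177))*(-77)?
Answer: 28413/9440 ≈ 3.0099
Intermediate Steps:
A(d, T) = -2*T²
Z(k, D) = D/(D + k) (Z(k, D) = (D + 0)/(D + k) = D/(D + k))
(Z(-15, -21) + (-11/160 + A(15, -7)/177))*(-77) = (-21/(-21 - 15) + (-11/160 - 2*(-7)²/177))*(-77) = (-21/(-36) + (-11*1/160 - 2*49*(1/177)))*(-77) = (-21*(-1/36) + (-11/160 - 98*1/177))*(-77) = (7/12 + (-11/160 - 98/177))*(-77) = (7/12 - 17627/28320)*(-77) = -369/9440*(-77) = 28413/9440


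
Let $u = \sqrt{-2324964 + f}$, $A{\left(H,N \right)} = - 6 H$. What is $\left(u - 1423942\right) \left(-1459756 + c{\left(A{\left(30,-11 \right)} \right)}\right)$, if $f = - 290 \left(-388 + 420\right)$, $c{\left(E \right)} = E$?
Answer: $2078864187712 - 2919872 i \sqrt{583561} \approx 2.0789 \cdot 10^{12} - 2.2305 \cdot 10^{9} i$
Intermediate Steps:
$f = -9280$ ($f = \left(-290\right) 32 = -9280$)
$u = 2 i \sqrt{583561}$ ($u = \sqrt{-2324964 - 9280} = \sqrt{-2334244} = 2 i \sqrt{583561} \approx 1527.8 i$)
$\left(u - 1423942\right) \left(-1459756 + c{\left(A{\left(30,-11 \right)} \right)}\right) = \left(2 i \sqrt{583561} - 1423942\right) \left(-1459756 - 180\right) = \left(-1423942 + 2 i \sqrt{583561}\right) \left(-1459756 - 180\right) = \left(-1423942 + 2 i \sqrt{583561}\right) \left(-1459936\right) = 2078864187712 - 2919872 i \sqrt{583561}$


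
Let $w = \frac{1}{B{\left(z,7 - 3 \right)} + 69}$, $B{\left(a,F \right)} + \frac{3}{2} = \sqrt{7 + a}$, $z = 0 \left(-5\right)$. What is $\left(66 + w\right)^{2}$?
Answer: $\frac{1443054418096}{331130809} - \frac{9610176 \sqrt{7}}{331130809} \approx 4357.9$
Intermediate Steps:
$z = 0$
$B{\left(a,F \right)} = - \frac{3}{2} + \sqrt{7 + a}$
$w = \frac{1}{\frac{135}{2} + \sqrt{7}}$ ($w = \frac{1}{\left(- \frac{3}{2} + \sqrt{7 + 0}\right) + 69} = \frac{1}{\left(- \frac{3}{2} + \sqrt{7}\right) + 69} = \frac{1}{\frac{135}{2} + \sqrt{7}} \approx 0.014256$)
$\left(66 + w\right)^{2} = \left(66 + \left(\frac{270}{18197} - \frac{4 \sqrt{7}}{18197}\right)\right)^{2} = \left(\frac{1201272}{18197} - \frac{4 \sqrt{7}}{18197}\right)^{2}$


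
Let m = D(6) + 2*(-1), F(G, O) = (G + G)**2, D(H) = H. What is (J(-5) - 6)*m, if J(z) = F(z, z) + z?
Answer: 356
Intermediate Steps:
F(G, O) = 4*G**2 (F(G, O) = (2*G)**2 = 4*G**2)
J(z) = z + 4*z**2 (J(z) = 4*z**2 + z = z + 4*z**2)
m = 4 (m = 6 + 2*(-1) = 6 - 2 = 4)
(J(-5) - 6)*m = (-5*(1 + 4*(-5)) - 6)*4 = (-5*(1 - 20) - 6)*4 = (-5*(-19) - 6)*4 = (95 - 6)*4 = 89*4 = 356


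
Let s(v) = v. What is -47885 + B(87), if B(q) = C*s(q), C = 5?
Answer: -47450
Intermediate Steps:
B(q) = 5*q
-47885 + B(87) = -47885 + 5*87 = -47885 + 435 = -47450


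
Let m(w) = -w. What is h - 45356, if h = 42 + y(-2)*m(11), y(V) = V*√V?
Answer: -45314 + 22*I*√2 ≈ -45314.0 + 31.113*I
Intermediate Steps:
y(V) = V^(3/2)
h = 42 + 22*I*√2 (h = 42 + (-2)^(3/2)*(-1*11) = 42 - 2*I*√2*(-11) = 42 + 22*I*√2 ≈ 42.0 + 31.113*I)
h - 45356 = (42 + 22*I*√2) - 45356 = -45314 + 22*I*√2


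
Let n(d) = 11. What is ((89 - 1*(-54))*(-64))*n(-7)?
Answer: -100672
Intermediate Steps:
((89 - 1*(-54))*(-64))*n(-7) = ((89 - 1*(-54))*(-64))*11 = ((89 + 54)*(-64))*11 = (143*(-64))*11 = -9152*11 = -100672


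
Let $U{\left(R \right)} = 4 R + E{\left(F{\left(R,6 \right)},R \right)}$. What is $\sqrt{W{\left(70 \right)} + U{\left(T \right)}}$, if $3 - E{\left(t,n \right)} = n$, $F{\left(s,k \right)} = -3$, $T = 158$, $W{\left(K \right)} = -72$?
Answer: $9 \sqrt{5} \approx 20.125$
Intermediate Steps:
$E{\left(t,n \right)} = 3 - n$
$U{\left(R \right)} = 3 + 3 R$ ($U{\left(R \right)} = 4 R - \left(-3 + R\right) = 3 + 3 R$)
$\sqrt{W{\left(70 \right)} + U{\left(T \right)}} = \sqrt{-72 + \left(3 + 3 \cdot 158\right)} = \sqrt{-72 + \left(3 + 474\right)} = \sqrt{-72 + 477} = \sqrt{405} = 9 \sqrt{5}$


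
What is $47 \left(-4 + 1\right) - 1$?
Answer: $-142$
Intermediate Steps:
$47 \left(-4 + 1\right) - 1 = 47 \left(-3\right) - 1 = -141 - 1 = -142$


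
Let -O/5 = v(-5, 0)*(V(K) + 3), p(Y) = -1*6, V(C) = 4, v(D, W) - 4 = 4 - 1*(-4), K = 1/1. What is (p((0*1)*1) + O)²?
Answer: 181476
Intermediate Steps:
K = 1 (K = 1*1 = 1)
v(D, W) = 12 (v(D, W) = 4 + (4 - 1*(-4)) = 4 + (4 + 4) = 4 + 8 = 12)
p(Y) = -6
O = -420 (O = -60*(4 + 3) = -60*7 = -5*84 = -420)
(p((0*1)*1) + O)² = (-6 - 420)² = (-426)² = 181476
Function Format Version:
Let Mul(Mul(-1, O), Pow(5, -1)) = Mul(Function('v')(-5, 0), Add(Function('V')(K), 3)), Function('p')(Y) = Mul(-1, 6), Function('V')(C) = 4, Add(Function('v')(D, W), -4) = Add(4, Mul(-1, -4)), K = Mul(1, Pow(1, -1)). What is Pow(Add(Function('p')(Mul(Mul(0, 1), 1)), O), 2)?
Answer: 181476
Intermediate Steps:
K = 1 (K = Mul(1, 1) = 1)
Function('v')(D, W) = 12 (Function('v')(D, W) = Add(4, Add(4, Mul(-1, -4))) = Add(4, Add(4, 4)) = Add(4, 8) = 12)
Function('p')(Y) = -6
O = -420 (O = Mul(-5, Mul(12, Add(4, 3))) = Mul(-5, Mul(12, 7)) = Mul(-5, 84) = -420)
Pow(Add(Function('p')(Mul(Mul(0, 1), 1)), O), 2) = Pow(Add(-6, -420), 2) = Pow(-426, 2) = 181476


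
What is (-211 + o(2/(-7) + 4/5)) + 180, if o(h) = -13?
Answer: -44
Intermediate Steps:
(-211 + o(2/(-7) + 4/5)) + 180 = (-211 - 13) + 180 = -224 + 180 = -44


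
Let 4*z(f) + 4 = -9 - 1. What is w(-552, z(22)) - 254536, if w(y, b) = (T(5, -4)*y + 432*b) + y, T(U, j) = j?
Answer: -254392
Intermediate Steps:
z(f) = -7/2 (z(f) = -1 + (-9 - 1)/4 = -1 + (1/4)*(-10) = -1 - 5/2 = -7/2)
w(y, b) = -3*y + 432*b (w(y, b) = (-4*y + 432*b) + y = -3*y + 432*b)
w(-552, z(22)) - 254536 = (-3*(-552) + 432*(-7/2)) - 254536 = (1656 - 1512) - 254536 = 144 - 254536 = -254392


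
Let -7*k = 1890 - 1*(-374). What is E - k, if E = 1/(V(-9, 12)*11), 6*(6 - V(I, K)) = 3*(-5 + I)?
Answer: 323759/1001 ≈ 323.44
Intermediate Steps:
V(I, K) = 17/2 - I/2 (V(I, K) = 6 - (-5 + I)/2 = 6 - (-15 + 3*I)/6 = 6 + (5/2 - I/2) = 17/2 - I/2)
k = -2264/7 (k = -(1890 - 1*(-374))/7 = -(1890 + 374)/7 = -⅐*2264 = -2264/7 ≈ -323.43)
E = 1/143 (E = 1/((17/2 - ½*(-9))*11) = 1/((17/2 + 9/2)*11) = 1/(13*11) = 1/143 ≈ 0.0069930)
E - k = 1/143 - 1*(-2264/7) = 1/143 + 2264/7 = 323759/1001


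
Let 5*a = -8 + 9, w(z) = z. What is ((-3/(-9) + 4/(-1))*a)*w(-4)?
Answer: 44/15 ≈ 2.9333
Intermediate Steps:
a = ⅕ (a = (-8 + 9)/5 = (⅕)*1 = ⅕ ≈ 0.20000)
((-3/(-9) + 4/(-1))*a)*w(-4) = ((-3/(-9) + 4/(-1))*(⅕))*(-4) = ((-3*(-⅑) + 4*(-1))*(⅕))*(-4) = ((⅓ - 4)*(⅕))*(-4) = -11/3*⅕*(-4) = -11/15*(-4) = 44/15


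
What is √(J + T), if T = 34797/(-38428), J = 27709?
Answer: √10229213254585/19214 ≈ 166.46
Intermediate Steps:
T = -34797/38428 (T = 34797*(-1/38428) = -34797/38428 ≈ -0.90551)
√(J + T) = √(27709 - 34797/38428) = √(1064766655/38428) = √10229213254585/19214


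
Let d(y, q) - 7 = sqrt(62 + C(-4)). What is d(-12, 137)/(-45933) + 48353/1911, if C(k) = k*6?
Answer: 246776108/9753107 - sqrt(38)/45933 ≈ 25.302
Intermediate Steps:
C(k) = 6*k
d(y, q) = 7 + sqrt(38) (d(y, q) = 7 + sqrt(62 + 6*(-4)) = 7 + sqrt(62 - 24) = 7 + sqrt(38))
d(-12, 137)/(-45933) + 48353/1911 = (7 + sqrt(38))/(-45933) + 48353/1911 = (7 + sqrt(38))*(-1/45933) + 48353*(1/1911) = (-7/45933 - sqrt(38)/45933) + 48353/1911 = 246776108/9753107 - sqrt(38)/45933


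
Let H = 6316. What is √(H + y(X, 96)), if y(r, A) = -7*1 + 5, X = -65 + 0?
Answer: √6314 ≈ 79.461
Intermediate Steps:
X = -65
y(r, A) = -2 (y(r, A) = -7 + 5 = -2)
√(H + y(X, 96)) = √(6316 - 2) = √6314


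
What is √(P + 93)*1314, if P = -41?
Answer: 2628*√13 ≈ 9475.4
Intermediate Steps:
√(P + 93)*1314 = √(-41 + 93)*1314 = √52*1314 = (2*√13)*1314 = 2628*√13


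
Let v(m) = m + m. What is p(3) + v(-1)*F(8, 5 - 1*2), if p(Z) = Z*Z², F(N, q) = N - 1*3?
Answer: 17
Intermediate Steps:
F(N, q) = -3 + N (F(N, q) = N - 3 = -3 + N)
v(m) = 2*m
p(Z) = Z³
p(3) + v(-1)*F(8, 5 - 1*2) = 3³ + (2*(-1))*(-3 + 8) = 27 - 2*5 = 27 - 10 = 17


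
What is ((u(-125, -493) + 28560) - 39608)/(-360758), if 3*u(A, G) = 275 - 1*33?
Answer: 16451/541137 ≈ 0.030401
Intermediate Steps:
u(A, G) = 242/3 (u(A, G) = (275 - 1*33)/3 = (275 - 33)/3 = (1/3)*242 = 242/3)
((u(-125, -493) + 28560) - 39608)/(-360758) = ((242/3 + 28560) - 39608)/(-360758) = (85922/3 - 39608)*(-1/360758) = -32902/3*(-1/360758) = 16451/541137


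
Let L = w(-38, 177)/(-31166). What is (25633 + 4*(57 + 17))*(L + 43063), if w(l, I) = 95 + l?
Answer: 34799347226529/31166 ≈ 1.1166e+9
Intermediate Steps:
L = -57/31166 (L = (95 - 38)/(-31166) = 57*(-1/31166) = -57/31166 ≈ -0.0018289)
(25633 + 4*(57 + 17))*(L + 43063) = (25633 + 4*(57 + 17))*(-57/31166 + 43063) = (25633 + 4*74)*(1342101401/31166) = (25633 + 296)*(1342101401/31166) = 25929*(1342101401/31166) = 34799347226529/31166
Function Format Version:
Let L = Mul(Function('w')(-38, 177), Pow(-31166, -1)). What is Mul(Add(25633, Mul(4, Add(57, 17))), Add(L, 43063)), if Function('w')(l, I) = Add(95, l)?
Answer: Rational(34799347226529, 31166) ≈ 1.1166e+9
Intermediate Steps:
L = Rational(-57, 31166) (L = Mul(Add(95, -38), Pow(-31166, -1)) = Mul(57, Rational(-1, 31166)) = Rational(-57, 31166) ≈ -0.0018289)
Mul(Add(25633, Mul(4, Add(57, 17))), Add(L, 43063)) = Mul(Add(25633, Mul(4, Add(57, 17))), Add(Rational(-57, 31166), 43063)) = Mul(Add(25633, Mul(4, 74)), Rational(1342101401, 31166)) = Mul(Add(25633, 296), Rational(1342101401, 31166)) = Mul(25929, Rational(1342101401, 31166)) = Rational(34799347226529, 31166)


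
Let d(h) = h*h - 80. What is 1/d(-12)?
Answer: 1/64 ≈ 0.015625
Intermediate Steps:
d(h) = -80 + h² (d(h) = h² - 80 = -80 + h²)
1/d(-12) = 1/(-80 + (-12)²) = 1/(-80 + 144) = 1/64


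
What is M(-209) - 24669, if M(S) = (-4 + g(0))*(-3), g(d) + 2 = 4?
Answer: -24663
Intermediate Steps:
g(d) = 2 (g(d) = -2 + 4 = 2)
M(S) = 6 (M(S) = (-4 + 2)*(-3) = -2*(-3) = 6)
M(-209) - 24669 = 6 - 24669 = -24663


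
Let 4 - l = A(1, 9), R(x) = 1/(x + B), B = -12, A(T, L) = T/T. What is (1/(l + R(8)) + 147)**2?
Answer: 2627641/121 ≈ 21716.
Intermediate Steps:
A(T, L) = 1
R(x) = 1/(-12 + x) (R(x) = 1/(x - 12) = 1/(-12 + x))
l = 3 (l = 4 - 1*1 = 4 - 1 = 3)
(1/(l + R(8)) + 147)**2 = (1/(3 + 1/(-12 + 8)) + 147)**2 = (1/(3 + 1/(-4)) + 147)**2 = (1/(3 - 1/4) + 147)**2 = (1/(11/4) + 147)**2 = (4/11 + 147)**2 = (1621/11)**2 = 2627641/121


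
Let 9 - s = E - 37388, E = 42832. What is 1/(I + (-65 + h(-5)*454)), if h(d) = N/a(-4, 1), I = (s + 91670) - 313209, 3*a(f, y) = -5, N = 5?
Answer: -1/228401 ≈ -4.3783e-6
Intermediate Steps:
a(f, y) = -5/3 (a(f, y) = (⅓)*(-5) = -5/3)
s = -5435 (s = 9 - (42832 - 37388) = 9 - 1*5444 = 9 - 5444 = -5435)
I = -226974 (I = (-5435 + 91670) - 313209 = 86235 - 313209 = -226974)
h(d) = -3 (h(d) = 5/(-5/3) = 5*(-⅗) = -3)
1/(I + (-65 + h(-5)*454)) = 1/(-226974 + (-65 - 3*454)) = 1/(-226974 + (-65 - 1362)) = 1/(-226974 - 1427) = 1/(-228401) = -1/228401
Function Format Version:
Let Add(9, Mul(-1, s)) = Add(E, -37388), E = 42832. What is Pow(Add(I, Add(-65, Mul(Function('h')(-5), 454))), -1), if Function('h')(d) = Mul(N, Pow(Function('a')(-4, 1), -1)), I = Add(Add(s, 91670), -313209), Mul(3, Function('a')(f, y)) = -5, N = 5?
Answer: Rational(-1, 228401) ≈ -4.3783e-6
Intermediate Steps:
Function('a')(f, y) = Rational(-5, 3) (Function('a')(f, y) = Mul(Rational(1, 3), -5) = Rational(-5, 3))
s = -5435 (s = Add(9, Mul(-1, Add(42832, -37388))) = Add(9, Mul(-1, 5444)) = Add(9, -5444) = -5435)
I = -226974 (I = Add(Add(-5435, 91670), -313209) = Add(86235, -313209) = -226974)
Function('h')(d) = -3 (Function('h')(d) = Mul(5, Pow(Rational(-5, 3), -1)) = Mul(5, Rational(-3, 5)) = -3)
Pow(Add(I, Add(-65, Mul(Function('h')(-5), 454))), -1) = Pow(Add(-226974, Add(-65, Mul(-3, 454))), -1) = Pow(Add(-226974, Add(-65, -1362)), -1) = Pow(Add(-226974, -1427), -1) = Pow(-228401, -1) = Rational(-1, 228401)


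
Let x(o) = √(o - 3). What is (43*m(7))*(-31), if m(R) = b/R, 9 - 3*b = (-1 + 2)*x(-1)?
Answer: -3999/7 + 2666*I/21 ≈ -571.29 + 126.95*I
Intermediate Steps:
x(o) = √(-3 + o)
b = 3 - 2*I/3 (b = 3 - (-1 + 2)*√(-3 - 1)/3 = 3 - √(-4)/3 = 3 - 2*I/3 ≈ 3.0 - 0.66667*I)
m(R) = (3 - 2*I/3)/R
(43*m(7))*(-31) = (43*((⅓)*(9 - 2*I)/7))*(-31) = (43*((⅓)*(⅐)*(9 - 2*I)))*(-31) = (43*(3/7 - 2*I/21))*(-31) = (129/7 - 86*I/21)*(-31) = -3999/7 + 2666*I/21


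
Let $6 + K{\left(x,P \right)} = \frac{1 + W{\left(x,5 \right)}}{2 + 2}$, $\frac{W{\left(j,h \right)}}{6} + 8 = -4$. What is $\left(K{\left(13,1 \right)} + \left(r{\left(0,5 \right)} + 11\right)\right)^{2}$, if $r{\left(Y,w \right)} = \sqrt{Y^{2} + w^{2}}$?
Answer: $\frac{961}{16} \approx 60.063$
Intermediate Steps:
$W{\left(j,h \right)} = -72$ ($W{\left(j,h \right)} = -48 + 6 \left(-4\right) = -48 - 24 = -72$)
$K{\left(x,P \right)} = - \frac{95}{4}$ ($K{\left(x,P \right)} = -6 + \frac{1 - 72}{2 + 2} = -6 - \frac{71}{4} = - \frac{95}{4}$)
$\left(K{\left(13,1 \right)} + \left(r{\left(0,5 \right)} + 11\right)\right)^{2} = \left(- \frac{95}{4} + \left(\sqrt{0^{2} + 5^{2}} + 11\right)\right)^{2} = \left(- \frac{95}{4} + \left(\sqrt{0 + 25} + 11\right)\right)^{2} = \left(- \frac{95}{4} + \left(\sqrt{25} + 11\right)\right)^{2} = \left(- \frac{95}{4} + \left(5 + 11\right)\right)^{2} = \left(- \frac{95}{4} + 16\right)^{2} = \left(- \frac{31}{4}\right)^{2} = \frac{961}{16}$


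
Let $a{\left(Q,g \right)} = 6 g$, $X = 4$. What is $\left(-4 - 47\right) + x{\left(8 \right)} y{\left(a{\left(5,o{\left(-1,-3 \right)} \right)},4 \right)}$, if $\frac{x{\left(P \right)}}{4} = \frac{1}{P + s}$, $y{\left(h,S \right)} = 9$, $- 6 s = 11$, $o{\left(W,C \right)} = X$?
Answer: $- \frac{1671}{37} \approx -45.162$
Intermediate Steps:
$o{\left(W,C \right)} = 4$
$s = - \frac{11}{6}$ ($s = \left(- \frac{1}{6}\right) 11 = - \frac{11}{6} \approx -1.8333$)
$x{\left(P \right)} = \frac{4}{- \frac{11}{6} + P}$ ($x{\left(P \right)} = \frac{4}{P - \frac{11}{6}} = \frac{4}{- \frac{11}{6} + P}$)
$\left(-4 - 47\right) + x{\left(8 \right)} y{\left(a{\left(5,o{\left(-1,-3 \right)} \right)},4 \right)} = \left(-4 - 47\right) + \frac{24}{-11 + 6 \cdot 8} \cdot 9 = \left(-4 - 47\right) + \frac{24}{-11 + 48} \cdot 9 = -51 + \frac{24}{37} \cdot 9 = -51 + \frac{216}{37} = - \frac{1671}{37}$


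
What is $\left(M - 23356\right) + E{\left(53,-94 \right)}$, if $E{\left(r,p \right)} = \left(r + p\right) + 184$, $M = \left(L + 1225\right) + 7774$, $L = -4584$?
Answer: $-18798$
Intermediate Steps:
$M = 4415$ ($M = \left(-4584 + 1225\right) + 7774 = -3359 + 7774 = 4415$)
$E{\left(r,p \right)} = 184 + p + r$ ($E{\left(r,p \right)} = \left(p + r\right) + 184 = 184 + p + r$)
$\left(M - 23356\right) + E{\left(53,-94 \right)} = \left(4415 - 23356\right) + \left(184 - 94 + 53\right) = -18941 + 143 = -18798$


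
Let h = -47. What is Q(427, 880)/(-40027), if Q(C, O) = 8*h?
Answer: 376/40027 ≈ 0.0093937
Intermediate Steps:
Q(C, O) = -376 (Q(C, O) = 8*(-47) = -376)
Q(427, 880)/(-40027) = -376/(-40027) = -376*(-1/40027) = 376/40027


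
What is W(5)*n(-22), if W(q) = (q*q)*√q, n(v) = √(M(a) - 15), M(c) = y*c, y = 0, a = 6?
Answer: 125*I*√3 ≈ 216.51*I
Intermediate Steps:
M(c) = 0 (M(c) = 0*c = 0)
n(v) = I*√15 (n(v) = √(0 - 15) = √(-15) = I*√15)
W(q) = q^(5/2) (W(q) = q²*√q = q^(5/2))
W(5)*n(-22) = 5^(5/2)*(I*√15) = (25*√5)*(I*√15) = 125*I*√3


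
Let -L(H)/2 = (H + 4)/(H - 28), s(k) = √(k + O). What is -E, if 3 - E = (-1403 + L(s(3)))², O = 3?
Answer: 297732383382/151321 - 34921536*√6/151321 ≈ 1.9670e+6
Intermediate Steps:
s(k) = √(3 + k) (s(k) = √(k + 3) = √(3 + k))
L(H) = -2*(4 + H)/(-28 + H) (L(H) = -2*(H + 4)/(H - 28) = -2*(4 + H)/(-28 + H))
E = 3 - (-1403 + 2*(-4 - √6)/(-28 + √6))² (E = 3 - (-1403 + 2*(-4 - √(3 + 3))/(-28 + √(3 + 3)))² = 3 - (-1403 + 2*(-4 - √6)/(-28 + √6))² ≈ -1.9670e+6)
-E = -(-297732383382/151321 + 34921536*√6/151321) = 297732383382/151321 - 34921536*√6/151321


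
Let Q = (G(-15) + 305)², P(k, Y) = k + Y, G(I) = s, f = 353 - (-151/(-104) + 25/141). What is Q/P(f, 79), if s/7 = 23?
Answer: 3184375584/6310957 ≈ 504.58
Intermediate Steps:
s = 161 (s = 7*23 = 161)
f = 5152501/14664 (f = 353 - (-151*(-1/104) + 25*(1/141)) = 353 - (151/104 + 25/141) = 353 - 1*23891/14664 = 353 - 23891/14664 = 5152501/14664 ≈ 351.37)
G(I) = 161
P(k, Y) = Y + k
Q = 217156 (Q = (161 + 305)² = 466² = 217156)
Q/P(f, 79) = 217156/(79 + 5152501/14664) = 217156/(6310957/14664) = 217156*(14664/6310957) = 3184375584/6310957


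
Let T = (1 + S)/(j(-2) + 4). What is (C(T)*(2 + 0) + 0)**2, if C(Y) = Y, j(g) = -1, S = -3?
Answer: 16/9 ≈ 1.7778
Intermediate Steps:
T = -2/3 (T = (1 - 3)/(-1 + 4) = -2/3 ≈ -0.66667)
(C(T)*(2 + 0) + 0)**2 = (-2*(2 + 0)/3 + 0)**2 = (-2/3*2 + 0)**2 = (-4/3 + 0)**2 = (-4/3)**2 = 16/9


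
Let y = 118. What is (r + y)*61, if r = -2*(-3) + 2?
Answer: 7686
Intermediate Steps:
r = 8 (r = 6 + 2 = 8)
(r + y)*61 = (8 + 118)*61 = 126*61 = 7686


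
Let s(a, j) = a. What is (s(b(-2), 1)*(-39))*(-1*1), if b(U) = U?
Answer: -78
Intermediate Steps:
(s(b(-2), 1)*(-39))*(-1*1) = (-2*(-39))*(-1*1) = 78*(-1) = -78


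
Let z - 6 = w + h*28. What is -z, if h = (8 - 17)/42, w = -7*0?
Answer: 0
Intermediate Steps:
w = 0
h = -3/14 (h = -9*1/42 = -3/14 ≈ -0.21429)
z = 0 (z = 6 + (0 - 3/14*28) = 6 + (0 - 6) = 6 - 6 = 0)
-z = -1*0 = 0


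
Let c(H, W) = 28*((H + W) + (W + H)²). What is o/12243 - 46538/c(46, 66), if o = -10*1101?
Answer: -106460867/103298272 ≈ -1.0306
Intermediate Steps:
o = -11010
c(H, W) = 28*H + 28*W + 28*(H + W)² (c(H, W) = 28*((H + W) + (H + W)²) = 28*(H + W + (H + W)²) = 28*H + 28*W + 28*(H + W)²)
o/12243 - 46538/c(46, 66) = -11010/12243 - 46538/(28*46 + 28*66 + 28*(46 + 66)²) = -11010*1/12243 - 46538/(1288 + 1848 + 28*112²) = -3670/4081 - 46538/(1288 + 1848 + 28*12544) = -3670/4081 - 46538/(1288 + 1848 + 351232) = -3670/4081 - 46538/354368 = -3670/4081 - 46538*1/354368 = -3670/4081 - 23269/177184 = -106460867/103298272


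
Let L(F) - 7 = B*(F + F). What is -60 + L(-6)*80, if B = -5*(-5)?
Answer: -23500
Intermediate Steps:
B = 25
L(F) = 7 + 50*F (L(F) = 7 + 25*(F + F) = 7 + 25*(2*F) = 7 + 50*F)
-60 + L(-6)*80 = -60 + (7 + 50*(-6))*80 = -60 + (7 - 300)*80 = -60 - 293*80 = -60 - 23440 = -23500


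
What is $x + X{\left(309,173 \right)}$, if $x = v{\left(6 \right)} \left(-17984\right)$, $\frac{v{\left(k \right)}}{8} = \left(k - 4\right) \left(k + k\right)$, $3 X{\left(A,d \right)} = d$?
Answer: $- \frac{10358611}{3} \approx -3.4529 \cdot 10^{6}$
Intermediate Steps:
$X{\left(A,d \right)} = \frac{d}{3}$
$v{\left(k \right)} = 16 k \left(-4 + k\right)$ ($v{\left(k \right)} = 8 \left(k - 4\right) \left(k + k\right) = 8 \left(-4 + k\right) 2 k = 8 \cdot 2 k \left(-4 + k\right) = 16 k \left(-4 + k\right)$)
$x = -3452928$ ($x = 16 \cdot 6 \left(-4 + 6\right) \left(-17984\right) = 16 \cdot 6 \cdot 2 \left(-17984\right) = 192 \left(-17984\right) = -3452928$)
$x + X{\left(309,173 \right)} = -3452928 + \frac{1}{3} \cdot 173 = -3452928 + \frac{173}{3} = - \frac{10358611}{3}$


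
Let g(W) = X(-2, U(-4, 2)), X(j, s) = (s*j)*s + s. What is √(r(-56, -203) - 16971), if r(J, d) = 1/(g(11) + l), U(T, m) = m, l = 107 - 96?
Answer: I*√424270/5 ≈ 130.27*I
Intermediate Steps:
l = 11
X(j, s) = s + j*s² (X(j, s) = (j*s)*s + s = j*s² + s = s + j*s²)
g(W) = -6 (g(W) = 2*(1 - 2*2) = 2*(1 - 4) = 2*(-3) = -6)
r(J, d) = ⅕ (r(J, d) = 1/(-6 + 11) = 1/5 = ⅕)
√(r(-56, -203) - 16971) = √(⅕ - 16971) = √(-84854/5) = I*√424270/5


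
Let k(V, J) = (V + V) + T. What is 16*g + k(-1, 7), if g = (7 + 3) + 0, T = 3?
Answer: 161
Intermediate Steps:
g = 10 (g = 10 + 0 = 10)
k(V, J) = 3 + 2*V (k(V, J) = (V + V) + 3 = 2*V + 3 = 3 + 2*V)
16*g + k(-1, 7) = 16*10 + (3 + 2*(-1)) = 160 + (3 - 2) = 160 + 1 = 161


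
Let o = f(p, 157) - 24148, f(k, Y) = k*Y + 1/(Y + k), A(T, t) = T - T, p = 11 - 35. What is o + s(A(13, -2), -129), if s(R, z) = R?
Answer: -3712827/133 ≈ -27916.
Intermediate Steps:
p = -24
A(T, t) = 0
f(k, Y) = 1/(Y + k) + Y*k (f(k, Y) = Y*k + 1/(Y + k) = 1/(Y + k) + Y*k)
o = -3712827/133 (o = (1 + 157*(-24)**2 - 24*157**2)/(157 - 24) - 24148 = (1 + 157*576 - 24*24649)/133 - 24148 = (1 + 90432 - 591576)/133 - 24148 = (1/133)*(-501143) - 24148 = -501143/133 - 24148 = -3712827/133 ≈ -27916.)
o + s(A(13, -2), -129) = -3712827/133 + 0 = -3712827/133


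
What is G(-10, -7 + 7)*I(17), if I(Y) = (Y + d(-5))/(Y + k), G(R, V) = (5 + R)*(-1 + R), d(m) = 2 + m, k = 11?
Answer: 55/2 ≈ 27.500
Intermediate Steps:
G(R, V) = (-1 + R)*(5 + R)
I(Y) = (-3 + Y)/(11 + Y) (I(Y) = (Y + (2 - 5))/(Y + 11) = (Y - 3)/(11 + Y) = (-3 + Y)/(11 + Y))
G(-10, -7 + 7)*I(17) = (-5 + (-10)² + 4*(-10))*((-3 + 17)/(11 + 17)) = (-5 + 100 - 40)*(14/28) = 55*((1/28)*14) = 55*(½) = 55/2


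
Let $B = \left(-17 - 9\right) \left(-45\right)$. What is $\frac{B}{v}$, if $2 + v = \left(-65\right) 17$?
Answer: $- \frac{130}{123} \approx -1.0569$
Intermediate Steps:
$v = -1107$ ($v = -2 - 1105 = -1107$)
$B = 1170$ ($B = \left(-26\right) \left(-45\right) = 1170$)
$\frac{B}{v} = \frac{1170}{-1107} = 1170 \left(- \frac{1}{1107}\right) = - \frac{130}{123}$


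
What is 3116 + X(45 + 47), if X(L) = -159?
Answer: 2957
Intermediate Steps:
3116 + X(45 + 47) = 3116 - 159 = 2957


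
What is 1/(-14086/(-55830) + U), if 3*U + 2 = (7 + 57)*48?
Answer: 27915/28573393 ≈ 0.00097696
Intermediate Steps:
U = 3070/3 (U = -2/3 + ((7 + 57)*48)/3 = -2/3 + (64*48)/3 = -2/3 + (1/3)*3072 = -2/3 + 1024 = 3070/3 ≈ 1023.3)
1/(-14086/(-55830) + U) = 1/(-14086/(-55830) + 3070/3) = 1/(-14086*(-1/55830) + 3070/3) = 1/(7043/27915 + 3070/3) = 1/(28573393/27915) = 27915/28573393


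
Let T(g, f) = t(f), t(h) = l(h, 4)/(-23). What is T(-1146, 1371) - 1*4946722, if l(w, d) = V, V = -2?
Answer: -113774604/23 ≈ -4.9467e+6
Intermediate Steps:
l(w, d) = -2
t(h) = 2/23 (t(h) = -2/(-23) = -2*(-1/23) = 2/23)
T(g, f) = 2/23
T(-1146, 1371) - 1*4946722 = 2/23 - 1*4946722 = 2/23 - 4946722 = -113774604/23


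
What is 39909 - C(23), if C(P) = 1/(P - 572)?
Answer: 21910042/549 ≈ 39909.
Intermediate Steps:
C(P) = 1/(-572 + P)
39909 - C(23) = 39909 - 1/(-572 + 23) = 39909 - 1/(-549) = 39909 - 1*(-1/549) = 39909 + 1/549 = 21910042/549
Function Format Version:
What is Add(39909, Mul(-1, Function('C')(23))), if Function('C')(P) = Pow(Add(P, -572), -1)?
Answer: Rational(21910042, 549) ≈ 39909.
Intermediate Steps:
Function('C')(P) = Pow(Add(-572, P), -1)
Add(39909, Mul(-1, Function('C')(23))) = Add(39909, Mul(-1, Pow(Add(-572, 23), -1))) = Add(39909, Mul(-1, Pow(-549, -1))) = Add(39909, Mul(-1, Rational(-1, 549))) = Add(39909, Rational(1, 549)) = Rational(21910042, 549)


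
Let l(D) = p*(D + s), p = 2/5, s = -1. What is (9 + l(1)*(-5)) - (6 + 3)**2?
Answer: -72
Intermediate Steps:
p = 2/5 (p = 2*(1/5) = 2/5 ≈ 0.40000)
l(D) = -2/5 + 2*D/5 (l(D) = 2*(D - 1)/5 = 2*(-1 + D)/5 = -2/5 + 2*D/5)
(9 + l(1)*(-5)) - (6 + 3)**2 = (9 + (-2/5 + (2/5)*1)*(-5)) - (6 + 3)**2 = (9 + (-2/5 + 2/5)*(-5)) - 1*9**2 = (9 + 0*(-5)) - 1*81 = (9 + 0) - 81 = 9 - 81 = -72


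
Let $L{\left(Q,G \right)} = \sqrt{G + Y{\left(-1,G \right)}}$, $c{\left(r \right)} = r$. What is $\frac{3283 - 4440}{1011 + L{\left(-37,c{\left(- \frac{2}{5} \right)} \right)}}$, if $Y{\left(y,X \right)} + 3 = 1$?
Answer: $- \frac{1949545}{1703539} + \frac{2314 i \sqrt{15}}{5110617} \approx -1.1444 + 0.0017536 i$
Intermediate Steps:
$Y{\left(y,X \right)} = -2$ ($Y{\left(y,X \right)} = -3 + 1 = -2$)
$L{\left(Q,G \right)} = \sqrt{-2 + G}$ ($L{\left(Q,G \right)} = \sqrt{G - 2} = \sqrt{-2 + G}$)
$\frac{3283 - 4440}{1011 + L{\left(-37,c{\left(- \frac{2}{5} \right)} \right)}} = \frac{3283 - 4440}{1011 + \sqrt{-2 - \frac{2}{5}}} = - \frac{1157}{1011 + \sqrt{-2 - \frac{2}{5}}} = - \frac{1157}{1011 + \sqrt{- \frac{12}{5}}} = - \frac{1157}{1011 + \frac{2 i \sqrt{15}}{5}}$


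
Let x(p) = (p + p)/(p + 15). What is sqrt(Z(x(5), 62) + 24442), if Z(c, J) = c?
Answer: sqrt(97770)/2 ≈ 156.34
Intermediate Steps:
x(p) = 2*p/(15 + p) (x(p) = (2*p)/(15 + p) = 2*p/(15 + p))
sqrt(Z(x(5), 62) + 24442) = sqrt(2*5/(15 + 5) + 24442) = sqrt(2*5/20 + 24442) = sqrt(2*5*(1/20) + 24442) = sqrt(1/2 + 24442) = sqrt(48885/2) = sqrt(97770)/2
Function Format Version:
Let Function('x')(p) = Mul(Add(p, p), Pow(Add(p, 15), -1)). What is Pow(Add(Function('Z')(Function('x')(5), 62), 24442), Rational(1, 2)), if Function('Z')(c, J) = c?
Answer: Mul(Rational(1, 2), Pow(97770, Rational(1, 2))) ≈ 156.34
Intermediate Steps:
Function('x')(p) = Mul(2, p, Pow(Add(15, p), -1)) (Function('x')(p) = Mul(Mul(2, p), Pow(Add(15, p), -1)) = Mul(2, p, Pow(Add(15, p), -1)))
Pow(Add(Function('Z')(Function('x')(5), 62), 24442), Rational(1, 2)) = Pow(Add(Mul(2, 5, Pow(Add(15, 5), -1)), 24442), Rational(1, 2)) = Pow(Add(Mul(2, 5, Pow(20, -1)), 24442), Rational(1, 2)) = Pow(Add(Mul(2, 5, Rational(1, 20)), 24442), Rational(1, 2)) = Pow(Add(Rational(1, 2), 24442), Rational(1, 2)) = Pow(Rational(48885, 2), Rational(1, 2)) = Mul(Rational(1, 2), Pow(97770, Rational(1, 2)))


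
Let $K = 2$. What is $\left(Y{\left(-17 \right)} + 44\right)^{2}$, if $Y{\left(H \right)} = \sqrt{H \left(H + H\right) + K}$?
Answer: $2516 + 176 \sqrt{145} \approx 4635.3$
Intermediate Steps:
$Y{\left(H \right)} = \sqrt{2 + 2 H^{2}}$ ($Y{\left(H \right)} = \sqrt{H \left(H + H\right) + 2} = \sqrt{H 2 H + 2} = \sqrt{2 H^{2} + 2} = \sqrt{2 + 2 H^{2}}$)
$\left(Y{\left(-17 \right)} + 44\right)^{2} = \left(\sqrt{2 + 2 \left(-17\right)^{2}} + 44\right)^{2} = \left(\sqrt{2 + 2 \cdot 289} + 44\right)^{2} = \left(\sqrt{2 + 578} + 44\right)^{2} = \left(\sqrt{580} + 44\right)^{2} = \left(2 \sqrt{145} + 44\right)^{2} = \left(44 + 2 \sqrt{145}\right)^{2}$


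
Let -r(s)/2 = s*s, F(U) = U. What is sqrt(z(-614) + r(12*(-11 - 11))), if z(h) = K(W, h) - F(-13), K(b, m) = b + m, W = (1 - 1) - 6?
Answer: I*sqrt(139999) ≈ 374.16*I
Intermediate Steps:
W = -6 (W = 0 - 6 = -6)
r(s) = -2*s**2 (r(s) = -2*s*s = -2*s**2)
z(h) = 7 + h (z(h) = (-6 + h) - 1*(-13) = (-6 + h) + 13 = 7 + h)
sqrt(z(-614) + r(12*(-11 - 11))) = sqrt((7 - 614) - 2*144*(-11 - 11)**2) = sqrt(-607 - 2*(12*(-22))**2) = sqrt(-607 - 2*(-264)**2) = sqrt(-607 - 2*69696) = sqrt(-607 - 139392) = sqrt(-139999) = I*sqrt(139999)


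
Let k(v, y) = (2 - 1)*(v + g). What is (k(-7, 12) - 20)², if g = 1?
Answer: 676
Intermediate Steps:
k(v, y) = 1 + v (k(v, y) = (2 - 1)*(v + 1) = 1*(1 + v) = 1 + v)
(k(-7, 12) - 20)² = ((1 - 7) - 20)² = (-6 - 20)² = (-26)² = 676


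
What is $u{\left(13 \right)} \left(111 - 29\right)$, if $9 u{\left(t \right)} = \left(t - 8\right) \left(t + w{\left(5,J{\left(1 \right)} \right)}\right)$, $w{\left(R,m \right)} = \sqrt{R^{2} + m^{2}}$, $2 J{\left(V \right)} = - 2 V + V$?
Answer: $\frac{5330}{9} + \frac{205 \sqrt{101}}{9} \approx 821.14$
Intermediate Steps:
$J{\left(V \right)} = - \frac{V}{2}$ ($J{\left(V \right)} = \frac{- 2 V + V}{2} = \frac{\left(-1\right) V}{2} = - \frac{V}{2}$)
$u{\left(t \right)} = \frac{\left(-8 + t\right) \left(t + \frac{\sqrt{101}}{2}\right)}{9}$ ($u{\left(t \right)} = \frac{\left(t - 8\right) \left(t + \sqrt{5^{2} + \left(\left(- \frac{1}{2}\right) 1\right)^{2}}\right)}{9} = \frac{\left(-8 + t\right) \left(t + \sqrt{25 + \left(- \frac{1}{2}\right)^{2}}\right)}{9} = \frac{\left(-8 + t\right) \left(t + \sqrt{25 + \frac{1}{4}}\right)}{9} = \frac{\left(-8 + t\right) \left(t + \sqrt{\frac{101}{4}}\right)}{9} = \frac{\left(-8 + t\right) \left(t + \frac{\sqrt{101}}{2}\right)}{9}$)
$u{\left(13 \right)} \left(111 - 29\right) = \left(\left(- \frac{8}{9}\right) 13 - \frac{4 \sqrt{101}}{9} + \frac{13^{2}}{9} + \frac{1}{18} \cdot 13 \sqrt{101}\right) \left(111 - 29\right) = \left(- \frac{104}{9} - \frac{4 \sqrt{101}}{9} + \frac{1}{9} \cdot 169 + \frac{13 \sqrt{101}}{18}\right) 82 = \left(- \frac{104}{9} - \frac{4 \sqrt{101}}{9} + \frac{169}{9} + \frac{13 \sqrt{101}}{18}\right) 82 = \left(\frac{65}{9} + \frac{5 \sqrt{101}}{18}\right) 82 = \frac{5330}{9} + \frac{205 \sqrt{101}}{9}$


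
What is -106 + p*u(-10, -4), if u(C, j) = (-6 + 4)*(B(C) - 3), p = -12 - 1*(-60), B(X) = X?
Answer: 1142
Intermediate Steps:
p = 48 (p = -12 + 60 = 48)
u(C, j) = 6 - 2*C (u(C, j) = (-6 + 4)*(C - 3) = -2*(-3 + C) = 6 - 2*C)
-106 + p*u(-10, -4) = -106 + 48*(6 - 2*(-10)) = -106 + 48*(6 + 20) = -106 + 48*26 = -106 + 1248 = 1142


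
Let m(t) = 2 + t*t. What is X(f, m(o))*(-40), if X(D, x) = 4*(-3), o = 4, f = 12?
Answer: 480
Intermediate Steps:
m(t) = 2 + t²
X(D, x) = -12
X(f, m(o))*(-40) = -12*(-40) = 480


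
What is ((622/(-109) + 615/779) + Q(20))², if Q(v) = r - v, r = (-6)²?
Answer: 526840209/4289041 ≈ 122.83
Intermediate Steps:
r = 36
Q(v) = 36 - v
((622/(-109) + 615/779) + Q(20))² = ((622/(-109) + 615/779) + (36 - 1*20))² = ((622*(-1/109) + 615*(1/779)) + (36 - 20))² = ((-622/109 + 15/19) + 16)² = (-10183/2071 + 16)² = (22953/2071)² = 526840209/4289041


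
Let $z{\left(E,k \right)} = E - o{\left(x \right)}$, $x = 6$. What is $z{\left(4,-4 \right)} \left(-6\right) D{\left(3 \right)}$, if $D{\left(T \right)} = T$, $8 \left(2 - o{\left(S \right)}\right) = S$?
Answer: $- \frac{99}{2} \approx -49.5$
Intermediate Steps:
$o{\left(S \right)} = 2 - \frac{S}{8}$
$z{\left(E,k \right)} = - \frac{5}{4} + E$ ($z{\left(E,k \right)} = E - \left(2 - \frac{3}{4}\right) = E - \frac{5}{4} = - \frac{5}{4} + E$)
$z{\left(4,-4 \right)} \left(-6\right) D{\left(3 \right)} = \left(- \frac{5}{4} + 4\right) \left(-6\right) 3 = \frac{11}{4} \left(-6\right) 3 = \left(- \frac{33}{2}\right) 3 = - \frac{99}{2}$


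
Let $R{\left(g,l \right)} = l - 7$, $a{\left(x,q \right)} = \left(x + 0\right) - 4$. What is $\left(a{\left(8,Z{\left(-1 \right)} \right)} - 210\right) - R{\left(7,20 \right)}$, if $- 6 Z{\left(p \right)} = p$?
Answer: $-219$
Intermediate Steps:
$Z{\left(p \right)} = - \frac{p}{6}$
$a{\left(x,q \right)} = -4 + x$ ($a{\left(x,q \right)} = x - 4 = -4 + x$)
$R{\left(g,l \right)} = -7 + l$
$\left(a{\left(8,Z{\left(-1 \right)} \right)} - 210\right) - R{\left(7,20 \right)} = \left(\left(-4 + 8\right) - 210\right) - \left(-7 + 20\right) = \left(4 - 210\right) - 13 = -206 - 13 = -219$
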